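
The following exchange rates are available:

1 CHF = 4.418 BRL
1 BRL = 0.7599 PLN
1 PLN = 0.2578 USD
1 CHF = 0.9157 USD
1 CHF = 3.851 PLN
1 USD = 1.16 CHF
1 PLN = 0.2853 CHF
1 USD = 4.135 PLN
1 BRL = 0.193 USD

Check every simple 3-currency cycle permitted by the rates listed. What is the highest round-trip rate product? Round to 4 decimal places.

PLN→USD→CHF→PLN: 0.2578 × 1.16 × 3.851 = 1.15163
PLN→CHF→USD→PLN: 0.2853 × 0.9157 × 4.135 = 1.08027
USD→CHF→BRL→USD: 1.16 × 4.418 × 0.193 = 0.98910
PLN→CHF→BRL→PLN: 0.2853 × 4.418 × 0.7599 = 0.95782
Maximum is PLN→USD→CHF→PLN at 1.1516; arbitrage exists.

1.1516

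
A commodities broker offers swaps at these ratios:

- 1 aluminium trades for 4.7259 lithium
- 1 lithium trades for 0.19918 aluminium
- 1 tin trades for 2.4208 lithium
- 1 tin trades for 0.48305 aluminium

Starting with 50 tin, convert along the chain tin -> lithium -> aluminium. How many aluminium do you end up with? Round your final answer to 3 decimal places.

50 tin × 2.4208 = 121.04 lithium
121.04 lithium × 0.19918 = 24.1087472 aluminium

24.109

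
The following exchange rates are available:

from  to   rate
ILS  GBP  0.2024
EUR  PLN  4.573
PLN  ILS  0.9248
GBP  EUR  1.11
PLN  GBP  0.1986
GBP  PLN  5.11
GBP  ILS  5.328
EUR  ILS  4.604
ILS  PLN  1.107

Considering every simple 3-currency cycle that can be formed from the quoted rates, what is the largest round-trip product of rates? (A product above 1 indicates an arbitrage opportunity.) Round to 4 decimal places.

PLN→GBP→ILS→PLN: 0.1986 × 5.328 × 1.107 = 1.17136
ILS→GBP→EUR→ILS: 0.2024 × 1.11 × 4.604 = 1.03435
PLN→GBP→EUR→PLN: 0.1986 × 1.11 × 4.573 = 1.00810
PLN→ILS→GBP→PLN: 0.9248 × 0.2024 × 5.11 = 0.95649
Maximum is PLN→GBP→ILS→PLN at 1.1714; arbitrage exists.

1.1714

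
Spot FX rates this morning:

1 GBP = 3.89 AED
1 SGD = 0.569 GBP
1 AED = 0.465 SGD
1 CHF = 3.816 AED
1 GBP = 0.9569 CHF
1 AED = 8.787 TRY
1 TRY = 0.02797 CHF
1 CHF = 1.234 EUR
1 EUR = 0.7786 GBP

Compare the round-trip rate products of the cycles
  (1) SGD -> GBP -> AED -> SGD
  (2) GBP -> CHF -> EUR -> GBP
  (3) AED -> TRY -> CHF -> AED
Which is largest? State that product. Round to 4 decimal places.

1.0292

(1) 0.569 × 3.89 × 0.465 = 1.02924
(2) 0.9569 × 1.234 × 0.7786 = 0.91938
(3) 8.787 × 0.02797 × 3.816 = 0.93787
Highest is cycle (1) at 1.0292 (>1, arbitrage).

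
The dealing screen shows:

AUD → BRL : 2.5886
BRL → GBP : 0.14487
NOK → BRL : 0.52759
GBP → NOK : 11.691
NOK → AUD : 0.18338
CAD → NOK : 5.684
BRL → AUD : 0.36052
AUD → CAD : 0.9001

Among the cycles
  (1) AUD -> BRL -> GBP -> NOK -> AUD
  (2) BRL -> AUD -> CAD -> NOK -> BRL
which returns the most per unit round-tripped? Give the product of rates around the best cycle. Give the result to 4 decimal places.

(1) 2.5886 × 0.14487 × 11.691 × 0.18338 = 0.80398
(2) 0.36052 × 0.9001 × 5.684 × 0.52759 = 0.97313
Highest is cycle (2) at 0.9731 (≤1, no arbitrage).

0.9731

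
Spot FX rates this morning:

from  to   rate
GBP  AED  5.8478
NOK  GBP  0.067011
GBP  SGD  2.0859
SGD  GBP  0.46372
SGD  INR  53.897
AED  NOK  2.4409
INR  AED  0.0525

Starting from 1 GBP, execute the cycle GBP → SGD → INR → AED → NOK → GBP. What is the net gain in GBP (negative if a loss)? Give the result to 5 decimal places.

-0.03459

1 GBP × 2.0859 = 2.0859 SGD
2.0859 SGD × 53.897 = 112.4237523 INR
112.4237523 INR × 0.0525 = 5.90224699575 AED
5.90224699575 AED × 2.4409 = 14.406794691926175 NOK
14.406794691926175 NOK × 0.067011 = 0.965413719100664912925 GBP
Net change: 0.965413719100664912925 − 1 = -0.034586280899335087075 GBP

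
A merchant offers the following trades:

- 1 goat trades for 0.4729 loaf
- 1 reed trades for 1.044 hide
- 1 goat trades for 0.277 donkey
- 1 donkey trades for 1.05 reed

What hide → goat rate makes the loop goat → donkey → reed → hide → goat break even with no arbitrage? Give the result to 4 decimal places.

Known legs of the cycle: 0.277 × 1.05 × 1.044 = 0.3036474
For no arbitrage the full-cycle product must be 1, so the missing rate is 1 / 0.3036474 ≈ 3.293293.

3.2933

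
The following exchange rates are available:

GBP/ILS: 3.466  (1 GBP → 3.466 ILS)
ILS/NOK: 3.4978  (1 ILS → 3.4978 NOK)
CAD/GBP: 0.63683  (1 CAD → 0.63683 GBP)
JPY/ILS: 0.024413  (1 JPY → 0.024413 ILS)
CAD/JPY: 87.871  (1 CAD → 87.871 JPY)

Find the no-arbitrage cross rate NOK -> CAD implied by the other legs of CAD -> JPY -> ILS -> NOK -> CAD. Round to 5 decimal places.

0.13327

Known legs of the cycle: 87.871 × 0.024413 × 3.4978 = 7.5034621021094
For no arbitrage the full-cycle product must be 1, so the missing rate is 1 / 7.5034621021094 ≈ 0.1332718.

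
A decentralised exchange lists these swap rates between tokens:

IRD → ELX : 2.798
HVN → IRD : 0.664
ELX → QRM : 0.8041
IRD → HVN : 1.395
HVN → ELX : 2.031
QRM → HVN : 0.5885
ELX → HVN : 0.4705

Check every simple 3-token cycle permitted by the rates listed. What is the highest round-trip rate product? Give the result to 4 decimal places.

0.9611

ELX→QRM→HVN→ELX: 0.8041 × 0.5885 × 2.031 = 0.96110
ELX→HVN→IRD→ELX: 0.4705 × 0.664 × 2.798 = 0.87413
Maximum is ELX→QRM→HVN→ELX at 0.9611; no arbitrage — every cycle loses value.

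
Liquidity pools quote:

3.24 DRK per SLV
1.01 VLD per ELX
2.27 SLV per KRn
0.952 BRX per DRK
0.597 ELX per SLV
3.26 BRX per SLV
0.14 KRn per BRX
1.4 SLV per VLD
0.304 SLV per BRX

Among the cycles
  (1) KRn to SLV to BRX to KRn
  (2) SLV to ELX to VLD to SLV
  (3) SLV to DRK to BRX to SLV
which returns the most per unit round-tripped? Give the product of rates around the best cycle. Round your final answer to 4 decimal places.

1.0360

(1) 2.27 × 3.26 × 0.14 = 1.03603
(2) 0.597 × 1.01 × 1.4 = 0.84416
(3) 3.24 × 0.952 × 0.304 = 0.93768
Highest is cycle (1) at 1.0360 (>1, arbitrage).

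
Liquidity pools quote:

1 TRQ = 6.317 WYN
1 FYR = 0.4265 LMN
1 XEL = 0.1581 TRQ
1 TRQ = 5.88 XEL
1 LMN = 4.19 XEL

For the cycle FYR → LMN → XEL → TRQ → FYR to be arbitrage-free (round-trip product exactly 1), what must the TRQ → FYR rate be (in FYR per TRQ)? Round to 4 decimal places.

3.5394

Known legs of the cycle: 0.4265 × 4.19 × 0.1581 = 0.2825302335
For no arbitrage the full-cycle product must be 1, so the missing rate is 1 / 0.2825302335 ≈ 3.539444.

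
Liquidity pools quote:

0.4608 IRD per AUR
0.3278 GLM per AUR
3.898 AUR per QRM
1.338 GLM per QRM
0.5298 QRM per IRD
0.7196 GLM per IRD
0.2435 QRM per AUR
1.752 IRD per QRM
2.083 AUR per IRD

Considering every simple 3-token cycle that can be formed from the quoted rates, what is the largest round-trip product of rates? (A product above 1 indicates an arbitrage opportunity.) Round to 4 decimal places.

AUR→IRD→QRM→AUR: 0.4608 × 0.5298 × 3.898 = 0.95163
AUR→QRM→IRD→AUR: 0.2435 × 1.752 × 2.083 = 0.88863
Maximum is AUR→IRD→QRM→AUR at 0.9516; no arbitrage — every cycle loses value.

0.9516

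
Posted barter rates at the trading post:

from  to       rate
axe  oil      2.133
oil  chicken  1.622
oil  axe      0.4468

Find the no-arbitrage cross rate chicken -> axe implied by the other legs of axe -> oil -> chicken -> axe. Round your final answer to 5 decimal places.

0.28904

Known legs of the cycle: 2.133 × 1.622 = 3.459726
For no arbitrage the full-cycle product must be 1, so the missing rate is 1 / 3.459726 ≈ 0.2890402.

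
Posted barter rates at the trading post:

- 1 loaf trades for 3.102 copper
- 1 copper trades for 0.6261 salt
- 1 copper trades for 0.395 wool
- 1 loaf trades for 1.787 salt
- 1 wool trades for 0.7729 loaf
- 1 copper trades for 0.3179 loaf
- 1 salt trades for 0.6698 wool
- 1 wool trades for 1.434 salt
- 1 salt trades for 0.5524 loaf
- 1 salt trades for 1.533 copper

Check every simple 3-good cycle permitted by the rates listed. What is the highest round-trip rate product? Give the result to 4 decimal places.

copper→salt→loaf→copper: 0.6261 × 0.5524 × 3.102 = 1.07285
wool→loaf→copper→wool: 0.7729 × 3.102 × 0.395 = 0.94703
wool→loaf→salt→wool: 0.7729 × 1.787 × 0.6698 = 0.92511
copper→loaf→salt→copper: 0.3179 × 1.787 × 1.533 = 0.87088
wool→salt→copper→wool: 1.434 × 1.533 × 0.395 = 0.86834
Maximum is copper→salt→loaf→copper at 1.0729; arbitrage exists.

1.0729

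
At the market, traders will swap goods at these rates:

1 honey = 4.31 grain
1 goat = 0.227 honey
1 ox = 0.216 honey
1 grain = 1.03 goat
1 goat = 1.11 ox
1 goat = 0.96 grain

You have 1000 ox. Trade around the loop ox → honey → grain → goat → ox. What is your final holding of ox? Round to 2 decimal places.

1064.37

1000 ox × 0.216 = 216 honey
216 honey × 4.31 = 930.96 grain
930.96 grain × 1.03 = 958.8888 goat
958.8888 goat × 1.11 = 1064.366568 ox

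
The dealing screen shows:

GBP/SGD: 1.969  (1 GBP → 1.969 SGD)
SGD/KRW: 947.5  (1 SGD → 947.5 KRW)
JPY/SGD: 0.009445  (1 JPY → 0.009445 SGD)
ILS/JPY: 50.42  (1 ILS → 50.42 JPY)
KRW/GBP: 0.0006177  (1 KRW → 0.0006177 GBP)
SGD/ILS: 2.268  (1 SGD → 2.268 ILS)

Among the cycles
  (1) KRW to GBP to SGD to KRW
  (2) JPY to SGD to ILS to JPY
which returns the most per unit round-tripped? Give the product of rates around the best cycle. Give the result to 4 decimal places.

1.1524

(1) 0.0006177 × 1.969 × 947.5 = 1.15240
(2) 0.009445 × 2.268 × 50.42 = 1.08006
Highest is cycle (1) at 1.1524 (>1, arbitrage).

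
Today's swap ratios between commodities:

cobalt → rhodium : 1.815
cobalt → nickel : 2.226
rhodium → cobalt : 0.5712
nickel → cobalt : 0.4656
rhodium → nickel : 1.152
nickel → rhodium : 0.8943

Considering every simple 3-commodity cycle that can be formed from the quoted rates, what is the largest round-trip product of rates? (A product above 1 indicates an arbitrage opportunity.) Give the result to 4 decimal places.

1.1371

cobalt→nickel→rhodium→cobalt: 2.226 × 0.8943 × 0.5712 = 1.13709
cobalt→rhodium→nickel→cobalt: 1.815 × 1.152 × 0.4656 = 0.97351
Maximum is cobalt→nickel→rhodium→cobalt at 1.1371; arbitrage exists.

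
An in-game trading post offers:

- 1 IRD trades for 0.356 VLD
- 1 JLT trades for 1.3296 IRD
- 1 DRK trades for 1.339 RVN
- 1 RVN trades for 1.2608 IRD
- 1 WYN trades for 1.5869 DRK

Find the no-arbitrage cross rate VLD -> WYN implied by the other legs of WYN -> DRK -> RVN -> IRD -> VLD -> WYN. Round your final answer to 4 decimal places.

1.0485

Known legs of the cycle: 1.5869 × 1.339 × 1.2608 × 0.356 = 0.95373195776768
For no arbitrage the full-cycle product must be 1, so the missing rate is 1 / 0.95373195776768 ≈ 1.048513.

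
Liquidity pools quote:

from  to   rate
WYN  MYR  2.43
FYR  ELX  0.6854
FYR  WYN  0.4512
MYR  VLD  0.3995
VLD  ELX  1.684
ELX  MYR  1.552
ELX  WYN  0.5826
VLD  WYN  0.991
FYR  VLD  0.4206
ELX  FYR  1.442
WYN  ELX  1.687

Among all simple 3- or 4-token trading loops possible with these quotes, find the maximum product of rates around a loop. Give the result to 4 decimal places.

1.0976

ELX→FYR→WYN→ELX: 1.442 × 0.4512 × 1.687 = 1.09761
MYR→VLD→ELX→MYR: 0.3995 × 1.684 × 1.552 = 1.04412
MYR→VLD→WYN→ELX→MYR: 0.3995 × 0.991 × 1.687 × 1.552 = 1.03657
ELX→FYR→VLD→ELX: 1.442 × 0.4206 × 1.684 = 1.02135
ELX→FYR→VLD→WYN→ELX: 1.442 × 0.4206 × 0.991 × 1.687 = 1.01397
MYR→VLD→WYN→MYR: 0.3995 × 0.991 × 2.43 = 0.96205
MYR→VLD→ELX→WYN→MYR: 0.3995 × 1.684 × 0.5826 × 2.43 = 0.95244
Maximum is ELX→FYR→WYN→ELX at 1.0976; arbitrage exists.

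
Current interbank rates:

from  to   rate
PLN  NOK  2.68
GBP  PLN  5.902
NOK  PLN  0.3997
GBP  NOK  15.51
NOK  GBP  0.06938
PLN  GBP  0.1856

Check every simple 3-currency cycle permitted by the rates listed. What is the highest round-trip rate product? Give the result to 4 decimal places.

PLN→GBP→NOK→PLN: 0.1856 × 15.51 × 0.3997 = 1.15060
PLN→NOK→GBP→PLN: 2.68 × 0.06938 × 5.902 = 1.09741
Maximum is PLN→GBP→NOK→PLN at 1.1506; arbitrage exists.

1.1506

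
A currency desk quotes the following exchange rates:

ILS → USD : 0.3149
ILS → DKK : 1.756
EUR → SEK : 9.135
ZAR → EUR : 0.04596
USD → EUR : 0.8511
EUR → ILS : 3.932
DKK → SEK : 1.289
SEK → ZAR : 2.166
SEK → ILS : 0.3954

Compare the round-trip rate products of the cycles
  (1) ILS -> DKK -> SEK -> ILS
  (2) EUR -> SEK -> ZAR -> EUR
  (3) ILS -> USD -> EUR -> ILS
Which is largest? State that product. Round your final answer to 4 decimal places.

(1) 1.756 × 1.289 × 0.3954 = 0.89498
(2) 9.135 × 2.166 × 0.04596 = 0.90938
(3) 0.3149 × 0.8511 × 3.932 = 1.05382
Highest is cycle (3) at 1.0538 (>1, arbitrage).

1.0538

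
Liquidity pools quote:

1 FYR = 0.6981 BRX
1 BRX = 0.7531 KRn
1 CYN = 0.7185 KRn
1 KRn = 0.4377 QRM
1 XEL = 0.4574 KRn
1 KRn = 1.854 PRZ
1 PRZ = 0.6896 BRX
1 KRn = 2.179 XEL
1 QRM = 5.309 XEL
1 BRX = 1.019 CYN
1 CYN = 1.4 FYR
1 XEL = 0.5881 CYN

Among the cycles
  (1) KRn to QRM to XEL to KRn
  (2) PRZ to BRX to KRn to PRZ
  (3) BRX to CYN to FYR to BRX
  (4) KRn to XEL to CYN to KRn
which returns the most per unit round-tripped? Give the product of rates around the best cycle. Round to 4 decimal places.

(1) 0.4377 × 5.309 × 0.4574 = 1.06288
(2) 0.6896 × 0.7531 × 1.854 = 0.96285
(3) 1.019 × 1.4 × 0.6981 = 0.99591
(4) 2.179 × 0.5881 × 0.7185 = 0.92074
Highest is cycle (1) at 1.0629 (>1, arbitrage).

1.0629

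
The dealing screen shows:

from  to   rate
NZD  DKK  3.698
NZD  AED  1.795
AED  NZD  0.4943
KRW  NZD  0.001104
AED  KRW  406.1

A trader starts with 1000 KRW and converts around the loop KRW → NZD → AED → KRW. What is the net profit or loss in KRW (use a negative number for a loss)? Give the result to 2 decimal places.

1000 KRW × 0.001104 = 1.104 NZD
1.104 NZD × 1.795 = 1.98168 AED
1.98168 AED × 406.1 = 804.760248 KRW
Net change: 804.760248 − 1000 = -195.239752 KRW

-195.24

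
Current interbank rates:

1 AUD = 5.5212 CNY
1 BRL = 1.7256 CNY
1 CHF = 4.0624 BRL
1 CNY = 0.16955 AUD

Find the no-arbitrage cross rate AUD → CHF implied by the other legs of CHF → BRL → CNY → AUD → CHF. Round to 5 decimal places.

Known legs of the cycle: 4.0624 × 1.7256 × 0.16955 = 1.188558629952
For no arbitrage the full-cycle product must be 1, so the missing rate is 1 / 1.188558629952 ≈ 0.8413552.

0.84136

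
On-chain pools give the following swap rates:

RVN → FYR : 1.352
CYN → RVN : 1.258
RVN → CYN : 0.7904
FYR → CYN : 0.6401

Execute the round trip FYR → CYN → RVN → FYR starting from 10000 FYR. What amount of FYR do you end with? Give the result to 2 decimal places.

10886.92

10000 FYR × 0.6401 = 6401 CYN
6401 CYN × 1.258 = 8052.458 RVN
8052.458 RVN × 1.352 = 10886.923216 FYR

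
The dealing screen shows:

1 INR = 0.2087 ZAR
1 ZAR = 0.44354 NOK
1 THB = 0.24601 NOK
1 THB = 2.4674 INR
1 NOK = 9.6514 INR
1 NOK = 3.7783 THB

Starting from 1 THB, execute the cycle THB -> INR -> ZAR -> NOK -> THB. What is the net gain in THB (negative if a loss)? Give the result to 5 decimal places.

-0.13704

1 THB × 2.4674 = 2.4674 INR
2.4674 INR × 0.2087 = 0.51494638 ZAR
0.51494638 ZAR × 0.44354 = 0.2283993173852 NOK
0.2283993173852 NOK × 3.7783 = 0.86296114087650116 THB
Net change: 0.86296114087650116 − 1 = -0.13703885912349884 THB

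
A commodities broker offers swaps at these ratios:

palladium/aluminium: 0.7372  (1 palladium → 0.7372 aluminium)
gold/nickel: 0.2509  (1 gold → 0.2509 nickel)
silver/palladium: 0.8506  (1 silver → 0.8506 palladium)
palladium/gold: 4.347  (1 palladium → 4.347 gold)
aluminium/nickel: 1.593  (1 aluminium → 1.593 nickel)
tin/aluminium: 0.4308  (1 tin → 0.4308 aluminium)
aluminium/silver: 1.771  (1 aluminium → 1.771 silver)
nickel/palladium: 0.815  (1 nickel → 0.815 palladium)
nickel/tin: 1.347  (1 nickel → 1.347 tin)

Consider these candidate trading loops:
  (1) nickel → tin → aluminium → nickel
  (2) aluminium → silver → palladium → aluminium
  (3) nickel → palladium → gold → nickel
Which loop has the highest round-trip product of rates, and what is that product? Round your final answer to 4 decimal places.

(1) 1.347 × 0.4308 × 1.593 = 0.92440
(2) 1.771 × 0.8506 × 0.7372 = 1.11053
(3) 0.815 × 4.347 × 0.2509 = 0.88889
Highest is cycle (2) at 1.1105 (>1, arbitrage).

1.1105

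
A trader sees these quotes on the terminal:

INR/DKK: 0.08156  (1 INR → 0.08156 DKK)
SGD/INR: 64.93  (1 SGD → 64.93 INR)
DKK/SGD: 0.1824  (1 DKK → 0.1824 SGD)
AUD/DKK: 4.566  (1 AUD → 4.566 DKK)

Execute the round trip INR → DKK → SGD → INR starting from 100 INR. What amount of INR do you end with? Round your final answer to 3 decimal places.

96.593

100 INR × 0.08156 = 8.156 DKK
8.156 DKK × 0.1824 = 1.4876544 SGD
1.4876544 SGD × 64.93 = 96.593400192 INR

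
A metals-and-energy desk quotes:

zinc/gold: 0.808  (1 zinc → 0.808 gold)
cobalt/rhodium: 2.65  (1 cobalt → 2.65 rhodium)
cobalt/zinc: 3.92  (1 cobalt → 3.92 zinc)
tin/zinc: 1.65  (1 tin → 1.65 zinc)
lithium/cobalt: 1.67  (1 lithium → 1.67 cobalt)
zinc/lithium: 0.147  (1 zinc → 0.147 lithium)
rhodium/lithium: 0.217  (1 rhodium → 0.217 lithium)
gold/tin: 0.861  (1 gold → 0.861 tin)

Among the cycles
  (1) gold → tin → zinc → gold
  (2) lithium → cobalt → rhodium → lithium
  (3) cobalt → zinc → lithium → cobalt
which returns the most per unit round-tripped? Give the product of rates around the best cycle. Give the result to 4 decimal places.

(1) 0.861 × 1.65 × 0.808 = 1.14789
(2) 1.67 × 2.65 × 0.217 = 0.96033
(3) 3.92 × 0.147 × 1.67 = 0.96232
Highest is cycle (1) at 1.1479 (>1, arbitrage).

1.1479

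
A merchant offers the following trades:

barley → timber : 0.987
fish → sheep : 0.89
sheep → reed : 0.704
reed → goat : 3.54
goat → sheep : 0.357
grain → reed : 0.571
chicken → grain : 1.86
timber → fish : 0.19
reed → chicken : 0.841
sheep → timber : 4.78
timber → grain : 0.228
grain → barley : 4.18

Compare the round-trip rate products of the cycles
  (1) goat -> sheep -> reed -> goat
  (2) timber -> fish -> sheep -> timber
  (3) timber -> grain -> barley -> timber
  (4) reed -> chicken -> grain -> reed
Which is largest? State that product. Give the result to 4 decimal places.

0.9407

(1) 0.357 × 0.704 × 3.54 = 0.88970
(2) 0.19 × 0.89 × 4.78 = 0.80830
(3) 0.228 × 4.18 × 0.987 = 0.94065
(4) 0.841 × 1.86 × 0.571 = 0.89319
Highest is cycle (3) at 0.9407 (≤1, no arbitrage).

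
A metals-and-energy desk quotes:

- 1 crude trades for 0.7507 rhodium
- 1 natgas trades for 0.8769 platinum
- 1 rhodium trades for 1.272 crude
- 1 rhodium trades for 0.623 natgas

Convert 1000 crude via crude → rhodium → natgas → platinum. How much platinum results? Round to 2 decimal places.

1000 crude × 0.7507 = 750.7 rhodium
750.7 rhodium × 0.623 = 467.6861 natgas
467.6861 natgas × 0.8769 = 410.11394109 platinum

410.11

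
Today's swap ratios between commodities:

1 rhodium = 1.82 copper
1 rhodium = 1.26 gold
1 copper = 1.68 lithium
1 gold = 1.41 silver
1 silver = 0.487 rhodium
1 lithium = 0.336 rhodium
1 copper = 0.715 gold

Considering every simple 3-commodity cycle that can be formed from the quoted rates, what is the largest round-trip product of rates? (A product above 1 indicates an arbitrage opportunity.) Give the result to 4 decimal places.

lithium→rhodium→copper→lithium: 0.336 × 1.82 × 1.68 = 1.02735
gold→silver→rhodium→gold: 1.41 × 0.487 × 1.26 = 0.86520
Maximum is lithium→rhodium→copper→lithium at 1.0274; arbitrage exists.

1.0274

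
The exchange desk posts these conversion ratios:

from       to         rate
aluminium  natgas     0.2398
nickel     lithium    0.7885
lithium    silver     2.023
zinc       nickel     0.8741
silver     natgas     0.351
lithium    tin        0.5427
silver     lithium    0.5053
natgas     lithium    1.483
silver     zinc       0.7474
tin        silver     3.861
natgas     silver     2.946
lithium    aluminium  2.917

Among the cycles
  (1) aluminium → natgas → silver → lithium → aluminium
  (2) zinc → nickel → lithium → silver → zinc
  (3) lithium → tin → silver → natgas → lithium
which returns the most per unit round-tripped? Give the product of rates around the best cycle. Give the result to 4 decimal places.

1.0907

(1) 0.2398 × 2.946 × 0.5053 × 2.917 = 1.04128
(2) 0.8741 × 0.7885 × 2.023 × 0.7474 = 1.04211
(3) 0.5427 × 3.861 × 0.351 × 1.483 = 1.09071
Highest is cycle (3) at 1.0907 (>1, arbitrage).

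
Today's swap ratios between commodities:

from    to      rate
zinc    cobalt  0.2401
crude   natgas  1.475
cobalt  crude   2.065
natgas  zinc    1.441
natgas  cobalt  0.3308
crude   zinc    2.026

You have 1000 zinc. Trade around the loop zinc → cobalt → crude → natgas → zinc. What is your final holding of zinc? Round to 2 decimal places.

1053.82

1000 zinc × 0.2401 = 240.1 cobalt
240.1 cobalt × 2.065 = 495.8065 crude
495.8065 crude × 1.475 = 731.3145875 natgas
731.3145875 natgas × 1.441 = 1053.8243205875 zinc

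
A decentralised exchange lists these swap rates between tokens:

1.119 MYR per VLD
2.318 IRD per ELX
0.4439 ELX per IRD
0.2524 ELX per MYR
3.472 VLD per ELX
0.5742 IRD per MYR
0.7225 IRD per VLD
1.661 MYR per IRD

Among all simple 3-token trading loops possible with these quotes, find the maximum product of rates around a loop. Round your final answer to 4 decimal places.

1.1135

VLD→IRD→ELX→VLD: 0.7225 × 0.4439 × 3.472 = 1.11353
MYR→ELX→VLD→MYR: 0.2524 × 3.472 × 1.119 = 0.98062
MYR→ELX→IRD→MYR: 0.2524 × 2.318 × 1.661 = 0.97179
Maximum is VLD→IRD→ELX→VLD at 1.1135; arbitrage exists.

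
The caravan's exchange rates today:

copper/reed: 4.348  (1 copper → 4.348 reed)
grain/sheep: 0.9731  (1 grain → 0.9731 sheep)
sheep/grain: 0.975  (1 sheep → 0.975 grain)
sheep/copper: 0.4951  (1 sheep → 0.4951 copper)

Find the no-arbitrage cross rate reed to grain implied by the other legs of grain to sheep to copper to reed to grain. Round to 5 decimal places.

0.47738

Known legs of the cycle: 0.9731 × 0.4951 × 4.348 = 2.09478730988
For no arbitrage the full-cycle product must be 1, so the missing rate is 1 / 2.09478730988 ≈ 0.4773754.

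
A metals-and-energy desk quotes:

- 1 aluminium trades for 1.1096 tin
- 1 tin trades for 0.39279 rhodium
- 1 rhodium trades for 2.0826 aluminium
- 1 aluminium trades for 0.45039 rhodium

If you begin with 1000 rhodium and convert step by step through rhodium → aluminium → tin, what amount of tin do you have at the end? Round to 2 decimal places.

1000 rhodium × 2.0826 = 2082.6 aluminium
2082.6 aluminium × 1.1096 = 2310.85296 tin

2310.85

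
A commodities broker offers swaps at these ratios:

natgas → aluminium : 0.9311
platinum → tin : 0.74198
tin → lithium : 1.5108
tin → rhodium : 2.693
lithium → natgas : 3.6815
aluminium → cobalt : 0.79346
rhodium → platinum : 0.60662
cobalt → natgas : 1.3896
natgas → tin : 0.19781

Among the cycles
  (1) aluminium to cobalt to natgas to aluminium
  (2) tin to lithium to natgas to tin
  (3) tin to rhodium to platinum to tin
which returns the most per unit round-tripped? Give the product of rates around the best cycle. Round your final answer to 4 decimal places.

(1) 0.79346 × 1.3896 × 0.9311 = 1.02662
(2) 1.5108 × 3.6815 × 0.19781 = 1.10022
(3) 2.693 × 0.60662 × 0.74198 = 1.21212
Highest is cycle (3) at 1.2121 (>1, arbitrage).

1.2121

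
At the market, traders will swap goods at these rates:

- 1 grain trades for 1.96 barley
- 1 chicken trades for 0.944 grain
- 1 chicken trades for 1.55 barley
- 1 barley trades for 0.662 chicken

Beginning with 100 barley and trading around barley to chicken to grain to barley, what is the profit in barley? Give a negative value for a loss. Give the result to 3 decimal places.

100 barley × 0.662 = 66.2 chicken
66.2 chicken × 0.944 = 62.4928 grain
62.4928 grain × 1.96 = 122.485888 barley
Net change: 122.485888 − 100 = 22.485888 barley

22.486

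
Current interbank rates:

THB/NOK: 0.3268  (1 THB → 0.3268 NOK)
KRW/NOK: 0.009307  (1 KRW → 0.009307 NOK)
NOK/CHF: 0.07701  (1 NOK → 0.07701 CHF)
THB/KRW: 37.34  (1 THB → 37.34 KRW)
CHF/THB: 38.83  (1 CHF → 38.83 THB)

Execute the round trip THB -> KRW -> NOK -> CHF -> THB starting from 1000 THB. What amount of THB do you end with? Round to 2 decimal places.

1000 THB × 37.34 = 37340 KRW
37340 KRW × 0.009307 = 347.52338 NOK
347.52338 NOK × 0.07701 = 26.7627754938 CHF
26.7627754938 CHF × 38.83 = 1039.198572424254 THB

1039.20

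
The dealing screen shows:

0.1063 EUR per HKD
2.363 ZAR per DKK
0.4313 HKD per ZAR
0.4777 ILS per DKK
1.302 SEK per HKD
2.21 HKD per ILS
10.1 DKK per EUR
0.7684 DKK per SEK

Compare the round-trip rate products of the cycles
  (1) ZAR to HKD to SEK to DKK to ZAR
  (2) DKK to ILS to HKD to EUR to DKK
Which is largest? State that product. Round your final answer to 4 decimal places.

1.1334

(1) 0.4313 × 1.302 × 0.7684 × 2.363 = 1.01963
(2) 0.4777 × 2.21 × 0.1063 × 10.1 = 1.13345
Highest is cycle (2) at 1.1334 (>1, arbitrage).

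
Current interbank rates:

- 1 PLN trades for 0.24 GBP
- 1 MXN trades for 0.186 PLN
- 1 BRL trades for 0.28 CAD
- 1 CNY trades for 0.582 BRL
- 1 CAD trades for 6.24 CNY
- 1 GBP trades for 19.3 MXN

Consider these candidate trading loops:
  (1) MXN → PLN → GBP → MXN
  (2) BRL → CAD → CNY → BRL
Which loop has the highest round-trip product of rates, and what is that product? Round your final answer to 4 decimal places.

(1) 0.186 × 0.24 × 19.3 = 0.86155
(2) 0.28 × 6.24 × 0.582 = 1.01687
Highest is cycle (2) at 1.0169 (>1, arbitrage).

1.0169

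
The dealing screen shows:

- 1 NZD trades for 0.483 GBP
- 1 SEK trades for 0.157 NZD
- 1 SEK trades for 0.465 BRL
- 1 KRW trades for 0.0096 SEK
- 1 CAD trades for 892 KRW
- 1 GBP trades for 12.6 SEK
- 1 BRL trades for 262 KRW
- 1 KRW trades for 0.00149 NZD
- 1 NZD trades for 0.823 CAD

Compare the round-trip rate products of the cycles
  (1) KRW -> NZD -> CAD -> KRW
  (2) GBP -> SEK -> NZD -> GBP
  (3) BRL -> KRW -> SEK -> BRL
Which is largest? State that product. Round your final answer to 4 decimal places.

1.1696

(1) 0.00149 × 0.823 × 892 = 1.09383
(2) 12.6 × 0.157 × 0.483 = 0.95547
(3) 262 × 0.0096 × 0.465 = 1.16957
Highest is cycle (3) at 1.1696 (>1, arbitrage).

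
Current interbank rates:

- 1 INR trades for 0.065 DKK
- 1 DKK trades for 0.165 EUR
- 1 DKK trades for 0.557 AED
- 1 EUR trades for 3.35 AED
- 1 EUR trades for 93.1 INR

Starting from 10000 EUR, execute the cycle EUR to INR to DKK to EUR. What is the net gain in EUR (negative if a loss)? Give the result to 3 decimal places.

10000 EUR × 93.1 = 931000 INR
931000 INR × 0.065 = 60515 DKK
60515 DKK × 0.165 = 9984.975 EUR
Net change: 9984.975 − 10000 = -15.025 EUR

-15.025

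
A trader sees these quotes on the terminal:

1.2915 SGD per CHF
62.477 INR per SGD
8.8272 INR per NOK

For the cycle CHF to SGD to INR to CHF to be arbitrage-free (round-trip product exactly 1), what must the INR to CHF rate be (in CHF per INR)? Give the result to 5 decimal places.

Known legs of the cycle: 1.2915 × 62.477 = 80.6890455
For no arbitrage the full-cycle product must be 1, so the missing rate is 1 / 80.6890455 ≈ 0.0123933.

0.01239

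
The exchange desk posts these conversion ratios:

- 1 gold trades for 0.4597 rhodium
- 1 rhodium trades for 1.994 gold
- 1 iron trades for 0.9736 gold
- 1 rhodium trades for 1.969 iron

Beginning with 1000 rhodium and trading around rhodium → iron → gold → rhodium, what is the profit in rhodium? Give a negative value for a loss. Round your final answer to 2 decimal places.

-118.75

1000 rhodium × 1.969 = 1969 iron
1969 iron × 0.9736 = 1917.0184 gold
1917.0184 gold × 0.4597 = 881.25335848 rhodium
Net change: 881.25335848 − 1000 = -118.74664152 rhodium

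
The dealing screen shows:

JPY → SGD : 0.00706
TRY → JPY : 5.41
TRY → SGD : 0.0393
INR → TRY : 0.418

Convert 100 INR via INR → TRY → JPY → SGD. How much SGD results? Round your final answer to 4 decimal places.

100 INR × 0.418 = 41.8 TRY
41.8 TRY × 5.41 = 226.138 JPY
226.138 JPY × 0.00706 = 1.59653428 SGD

1.5965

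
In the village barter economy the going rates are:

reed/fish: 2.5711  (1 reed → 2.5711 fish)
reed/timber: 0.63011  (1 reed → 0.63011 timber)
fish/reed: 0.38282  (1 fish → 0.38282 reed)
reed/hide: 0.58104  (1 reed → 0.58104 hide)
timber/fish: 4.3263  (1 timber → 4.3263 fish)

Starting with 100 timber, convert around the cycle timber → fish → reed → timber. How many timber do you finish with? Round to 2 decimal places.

100 timber × 4.3263 = 432.63 fish
432.63 fish × 0.38282 = 165.6194166 reed
165.6194166 reed × 0.63011 = 104.358450593826 timber

104.36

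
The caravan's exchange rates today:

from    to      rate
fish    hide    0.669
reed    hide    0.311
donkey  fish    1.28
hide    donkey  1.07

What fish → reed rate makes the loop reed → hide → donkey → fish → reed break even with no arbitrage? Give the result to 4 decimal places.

2.3477

Known legs of the cycle: 0.311 × 1.07 × 1.28 = 0.4259456
For no arbitrage the full-cycle product must be 1, so the missing rate is 1 / 0.4259456 ≈ 2.347718.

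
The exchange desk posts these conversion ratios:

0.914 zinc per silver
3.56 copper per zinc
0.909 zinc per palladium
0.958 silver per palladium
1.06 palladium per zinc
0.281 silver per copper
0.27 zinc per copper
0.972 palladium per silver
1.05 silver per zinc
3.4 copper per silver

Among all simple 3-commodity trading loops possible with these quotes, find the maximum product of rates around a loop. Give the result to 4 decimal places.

zinc→silver→copper→zinc: 1.05 × 3.4 × 0.27 = 0.96390
palladium→silver→zinc→palladium: 0.958 × 0.914 × 1.06 = 0.92815
palladium→zinc→silver→palladium: 0.909 × 1.05 × 0.972 = 0.92773
zinc→copper→silver→zinc: 3.56 × 0.281 × 0.914 = 0.91433
Maximum is zinc→silver→copper→zinc at 0.9639; no arbitrage — every cycle loses value.

0.9639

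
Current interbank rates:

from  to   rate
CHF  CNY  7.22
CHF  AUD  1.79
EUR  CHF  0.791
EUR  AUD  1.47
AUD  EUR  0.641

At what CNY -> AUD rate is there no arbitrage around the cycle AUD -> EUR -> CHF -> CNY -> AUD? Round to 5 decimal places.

0.27317

Known legs of the cycle: 0.641 × 0.791 × 7.22 = 3.66076382
For no arbitrage the full-cycle product must be 1, so the missing rate is 1 / 3.66076382 ≈ 0.2731670.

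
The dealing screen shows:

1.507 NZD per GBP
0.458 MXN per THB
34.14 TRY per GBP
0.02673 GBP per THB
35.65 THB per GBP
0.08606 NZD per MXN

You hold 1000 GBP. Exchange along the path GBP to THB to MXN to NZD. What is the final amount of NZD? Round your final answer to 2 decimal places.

1000 GBP × 35.65 = 35650 THB
35650 THB × 0.458 = 16327.7 MXN
16327.7 MXN × 0.08606 = 1405.161862 NZD

1405.16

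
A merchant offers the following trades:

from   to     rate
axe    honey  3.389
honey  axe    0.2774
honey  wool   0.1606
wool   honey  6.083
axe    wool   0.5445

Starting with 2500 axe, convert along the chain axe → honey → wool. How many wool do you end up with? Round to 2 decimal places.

1360.68

2500 axe × 3.389 = 8472.5 honey
8472.5 honey × 0.1606 = 1360.6835 wool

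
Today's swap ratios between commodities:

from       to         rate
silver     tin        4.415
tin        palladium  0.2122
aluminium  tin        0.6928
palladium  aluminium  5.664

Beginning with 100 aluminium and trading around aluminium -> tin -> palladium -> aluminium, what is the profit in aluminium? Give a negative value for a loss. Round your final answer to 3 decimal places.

100 aluminium × 0.6928 = 69.28 tin
69.28 tin × 0.2122 = 14.701216 palladium
14.701216 palladium × 5.664 = 83.267687424 aluminium
Net change: 83.267687424 − 100 = -16.732312576 aluminium

-16.732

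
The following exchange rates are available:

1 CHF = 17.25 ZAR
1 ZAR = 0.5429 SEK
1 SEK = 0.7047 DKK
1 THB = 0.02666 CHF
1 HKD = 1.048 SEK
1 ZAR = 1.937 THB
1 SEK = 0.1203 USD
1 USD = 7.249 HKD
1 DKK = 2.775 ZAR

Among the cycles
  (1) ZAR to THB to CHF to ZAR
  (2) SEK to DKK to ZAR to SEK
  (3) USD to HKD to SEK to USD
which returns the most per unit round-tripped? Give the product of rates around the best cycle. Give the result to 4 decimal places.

1.0617

(1) 1.937 × 0.02666 × 17.25 = 0.89080
(2) 0.7047 × 2.775 × 0.5429 = 1.06166
(3) 7.249 × 1.048 × 0.1203 = 0.91391
Highest is cycle (2) at 1.0617 (>1, arbitrage).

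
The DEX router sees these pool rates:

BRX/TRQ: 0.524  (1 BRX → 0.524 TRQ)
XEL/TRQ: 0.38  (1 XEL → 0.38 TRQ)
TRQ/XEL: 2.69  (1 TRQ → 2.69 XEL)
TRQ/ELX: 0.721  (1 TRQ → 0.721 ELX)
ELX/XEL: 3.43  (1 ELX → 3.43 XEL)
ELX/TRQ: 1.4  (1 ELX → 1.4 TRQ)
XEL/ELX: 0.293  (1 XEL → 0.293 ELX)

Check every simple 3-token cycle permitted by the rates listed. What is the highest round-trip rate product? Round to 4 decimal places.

ELX→TRQ→XEL→ELX: 1.4 × 2.69 × 0.293 = 1.10344
ELX→XEL→TRQ→ELX: 3.43 × 0.38 × 0.721 = 0.93975
Maximum is ELX→TRQ→XEL→ELX at 1.1034; arbitrage exists.

1.1034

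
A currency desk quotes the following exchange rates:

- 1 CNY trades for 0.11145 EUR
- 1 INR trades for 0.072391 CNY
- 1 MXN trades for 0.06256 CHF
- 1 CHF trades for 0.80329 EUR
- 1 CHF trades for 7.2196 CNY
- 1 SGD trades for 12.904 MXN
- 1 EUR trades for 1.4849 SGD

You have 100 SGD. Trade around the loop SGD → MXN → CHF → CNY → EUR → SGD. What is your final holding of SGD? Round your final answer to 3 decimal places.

100 SGD × 12.904 = 1290.4 MXN
1290.4 MXN × 0.06256 = 80.727424 CHF
80.727424 CHF × 7.2196 = 582.8197103104 CNY
582.8197103104 CNY × 0.11145 = 64.95525671409408 EUR
64.95525671409408 EUR × 1.4849 = 96.452060694758299392 SGD

96.452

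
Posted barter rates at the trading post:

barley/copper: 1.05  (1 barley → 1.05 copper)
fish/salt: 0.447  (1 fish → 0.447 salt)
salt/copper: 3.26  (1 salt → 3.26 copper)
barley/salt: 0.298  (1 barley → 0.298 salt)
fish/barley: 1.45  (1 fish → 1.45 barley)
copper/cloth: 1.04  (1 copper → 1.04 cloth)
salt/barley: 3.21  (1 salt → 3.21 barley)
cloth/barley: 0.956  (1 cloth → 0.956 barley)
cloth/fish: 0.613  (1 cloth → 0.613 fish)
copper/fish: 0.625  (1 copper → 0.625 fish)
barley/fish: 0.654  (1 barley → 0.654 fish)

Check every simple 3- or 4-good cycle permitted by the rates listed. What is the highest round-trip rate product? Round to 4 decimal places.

barley→copper→cloth→barley: 1.05 × 1.04 × 0.956 = 1.04395
barley→copper→cloth→fish→barley: 1.05 × 1.04 × 0.613 × 1.45 = 0.97062
barley→salt→copper→cloth→barley: 0.298 × 3.26 × 1.04 × 0.956 = 0.96588
barley→copper→fish→barley: 1.05 × 0.625 × 1.45 = 0.95156
barley→copper→fish→salt→barley: 1.05 × 0.625 × 0.447 × 3.21 = 0.94163
barley→fish→salt→barley: 0.654 × 0.447 × 3.21 = 0.93840
fish→salt→copper→cloth→fish: 0.447 × 3.26 × 1.04 × 0.613 = 0.92901
fish→salt→copper→fish: 0.447 × 3.26 × 0.625 = 0.91076
barley→salt→copper→fish→barley: 0.298 × 3.26 × 0.625 × 1.45 = 0.88040
Maximum is barley→copper→cloth→barley at 1.0440; arbitrage exists.

1.0440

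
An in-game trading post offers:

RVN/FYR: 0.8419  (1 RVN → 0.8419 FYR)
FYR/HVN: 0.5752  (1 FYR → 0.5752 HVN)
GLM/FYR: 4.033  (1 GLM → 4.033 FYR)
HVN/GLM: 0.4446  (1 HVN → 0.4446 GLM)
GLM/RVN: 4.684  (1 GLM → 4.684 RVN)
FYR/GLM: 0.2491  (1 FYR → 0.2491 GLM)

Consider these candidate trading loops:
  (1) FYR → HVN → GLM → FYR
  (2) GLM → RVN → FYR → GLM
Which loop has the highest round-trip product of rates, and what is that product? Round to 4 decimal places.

1.0314

(1) 0.5752 × 0.4446 × 4.033 = 1.03137
(2) 4.684 × 0.8419 × 0.2491 = 0.98232
Highest is cycle (1) at 1.0314 (>1, arbitrage).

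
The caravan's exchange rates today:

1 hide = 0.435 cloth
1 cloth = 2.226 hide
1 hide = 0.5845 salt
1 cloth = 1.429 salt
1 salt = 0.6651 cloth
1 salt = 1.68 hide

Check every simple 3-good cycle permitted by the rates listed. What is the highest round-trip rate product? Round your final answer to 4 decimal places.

hide→cloth→salt→hide: 0.435 × 1.429 × 1.68 = 1.04431
hide→salt→cloth→hide: 0.5845 × 0.6651 × 2.226 = 0.86536
Maximum is hide→cloth→salt→hide at 1.0443; arbitrage exists.

1.0443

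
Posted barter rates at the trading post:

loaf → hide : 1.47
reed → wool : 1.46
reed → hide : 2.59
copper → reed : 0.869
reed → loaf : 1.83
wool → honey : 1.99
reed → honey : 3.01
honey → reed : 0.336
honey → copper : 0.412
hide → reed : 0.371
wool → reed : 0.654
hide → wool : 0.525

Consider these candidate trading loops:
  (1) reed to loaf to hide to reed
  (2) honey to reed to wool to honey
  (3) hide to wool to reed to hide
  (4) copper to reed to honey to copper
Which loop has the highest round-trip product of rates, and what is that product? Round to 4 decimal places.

(1) 1.83 × 1.47 × 0.371 = 0.99803
(2) 0.336 × 1.46 × 1.99 = 0.97621
(3) 0.525 × 0.654 × 2.59 = 0.88928
(4) 0.869 × 3.01 × 0.412 = 1.07766
Highest is cycle (4) at 1.0777 (>1, arbitrage).

1.0777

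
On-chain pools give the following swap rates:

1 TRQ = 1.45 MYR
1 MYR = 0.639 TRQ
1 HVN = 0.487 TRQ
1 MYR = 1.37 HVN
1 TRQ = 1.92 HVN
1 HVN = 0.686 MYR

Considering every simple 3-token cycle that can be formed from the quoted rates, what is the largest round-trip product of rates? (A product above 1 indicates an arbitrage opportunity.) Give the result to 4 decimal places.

HVN→TRQ→MYR→HVN: 0.487 × 1.45 × 1.37 = 0.96743
HVN→MYR→TRQ→HVN: 0.686 × 0.639 × 1.92 = 0.84164
Maximum is HVN→TRQ→MYR→HVN at 0.9674; no arbitrage — every cycle loses value.

0.9674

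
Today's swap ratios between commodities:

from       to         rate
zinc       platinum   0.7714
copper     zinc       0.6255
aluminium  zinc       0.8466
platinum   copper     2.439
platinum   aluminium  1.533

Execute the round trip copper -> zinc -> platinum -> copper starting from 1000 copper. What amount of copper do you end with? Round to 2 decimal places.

1176.84

1000 copper × 0.6255 = 625.5 zinc
625.5 zinc × 0.7714 = 482.5107 platinum
482.5107 platinum × 2.439 = 1176.8435973 copper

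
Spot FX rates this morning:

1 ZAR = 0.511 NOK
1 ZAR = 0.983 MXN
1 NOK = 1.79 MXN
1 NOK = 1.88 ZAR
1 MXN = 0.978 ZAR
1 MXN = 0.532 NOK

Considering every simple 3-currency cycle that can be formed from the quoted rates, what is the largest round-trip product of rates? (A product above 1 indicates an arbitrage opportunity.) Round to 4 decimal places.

0.9832

ZAR→MXN→NOK→ZAR: 0.983 × 0.532 × 1.88 = 0.98316
ZAR→NOK→MXN→ZAR: 0.511 × 1.79 × 0.978 = 0.89457
Maximum is ZAR→MXN→NOK→ZAR at 0.9832; no arbitrage — every cycle loses value.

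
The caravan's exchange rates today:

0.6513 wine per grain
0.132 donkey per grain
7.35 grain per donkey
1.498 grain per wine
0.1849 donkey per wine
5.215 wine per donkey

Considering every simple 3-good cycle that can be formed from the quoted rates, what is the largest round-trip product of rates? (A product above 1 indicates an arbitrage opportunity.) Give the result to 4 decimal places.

1.0312

donkey→wine→grain→donkey: 5.215 × 1.498 × 0.132 = 1.03119
donkey→grain→wine→donkey: 7.35 × 0.6513 × 0.1849 = 0.88513
Maximum is donkey→wine→grain→donkey at 1.0312; arbitrage exists.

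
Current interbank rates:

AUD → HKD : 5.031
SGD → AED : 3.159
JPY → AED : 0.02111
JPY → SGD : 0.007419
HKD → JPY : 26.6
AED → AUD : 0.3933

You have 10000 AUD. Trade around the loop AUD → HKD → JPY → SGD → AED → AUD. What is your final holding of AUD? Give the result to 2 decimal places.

10000 AUD × 5.031 = 50310 HKD
50310 HKD × 26.6 = 1338246 JPY
1338246 JPY × 0.007419 = 9928.447074 SGD
9928.447074 SGD × 3.159 = 31363.964306766 AED
31363.964306766 AED × 0.3933 = 12335.4471618510678 AUD

12335.45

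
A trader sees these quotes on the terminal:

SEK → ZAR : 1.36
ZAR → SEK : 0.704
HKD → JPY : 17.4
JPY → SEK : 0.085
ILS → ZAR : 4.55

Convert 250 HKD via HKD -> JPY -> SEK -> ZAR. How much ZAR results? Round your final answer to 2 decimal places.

502.86

250 HKD × 17.4 = 4350 JPY
4350 JPY × 0.085 = 369.75 SEK
369.75 SEK × 1.36 = 502.86 ZAR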